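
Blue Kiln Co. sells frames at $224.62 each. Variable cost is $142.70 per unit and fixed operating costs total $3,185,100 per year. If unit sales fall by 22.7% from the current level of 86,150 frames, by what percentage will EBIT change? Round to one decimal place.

-41.4%

At 86,150 units, contribution = 86,150 × $81.92 = $7,057,408.00.
EBIT = $7,057,408.00 − $3,185,100 = $3,872,308.00.
Degree of operating leverage = $7,057,408.00 / $3,872,308.00 = 1.8225.
So EBIT moves 1.8225 × (-22.7%) = -41.4%.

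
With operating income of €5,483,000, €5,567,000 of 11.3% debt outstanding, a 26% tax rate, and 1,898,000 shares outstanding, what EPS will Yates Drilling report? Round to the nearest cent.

€1.89

Interest = €629,071.00, so EBT = €5,483,000 − €629,071.00 = €4,853,929.00.
After tax at 26%: net income = €4,853,929.00 × 0.74 = €3,591,907.46.
EPS = €3,591,907.46 ÷ 1,898,000 = €1.89.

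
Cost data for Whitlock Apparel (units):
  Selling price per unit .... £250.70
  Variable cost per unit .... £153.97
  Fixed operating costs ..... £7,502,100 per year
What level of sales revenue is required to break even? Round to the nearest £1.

Contribution margin per unit = £250.70 − £153.97 = £96.73, a CM ratio of £96.73 ÷ £250.70 = 0.3858.
Break-even sales = FC ÷ CM ratio = £7,502,100 × £250.70 / £96.73 = £19,443,569.

£19,443,569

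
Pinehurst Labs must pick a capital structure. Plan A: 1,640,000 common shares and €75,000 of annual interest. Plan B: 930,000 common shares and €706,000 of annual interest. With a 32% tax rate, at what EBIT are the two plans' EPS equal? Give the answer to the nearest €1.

Set EPS_A = EPS_B: (EBIT − €75,000)(1 − 0.32) ÷ 1,640,000 = (EBIT − €706,000)(1 − 0.32) ÷ 930,000.
The (1 − t) factor cancels: (EBIT − 75,000) × 930,000 = (EBIT − 706,000) × 1,640,000.
Solving, EBIT = (706,000·1,640,000 − 75,000·930,000) / (1,640,000 − 930,000) = 1,088,090,000,000 / 710,000 = 1,532,521.13.

€1,532,521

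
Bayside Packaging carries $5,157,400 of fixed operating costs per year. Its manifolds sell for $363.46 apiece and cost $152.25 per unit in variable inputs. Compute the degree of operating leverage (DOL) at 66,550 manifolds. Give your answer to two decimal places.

Total contribution margin = 66,550 × $211.21 = $14,056,025.50.
Subtracting fixed costs: EBIT = $14,056,025.50 − $5,157,400 = $8,898,625.50.
So DOL = total CM / EBIT = $14,056,025.50 / $8,898,625.50 = 1.5796.

1.58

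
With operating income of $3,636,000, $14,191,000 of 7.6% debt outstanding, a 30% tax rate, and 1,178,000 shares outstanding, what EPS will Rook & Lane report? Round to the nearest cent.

$1.52

Pre-tax income = $3,636,000 − $1,078,516.00 = $2,557,484.00.
After tax at 30%: net income = $2,557,484.00 × 0.70 = $1,790,238.80.
EPS = $1,790,238.80 ÷ 1,178,000 = $1.52.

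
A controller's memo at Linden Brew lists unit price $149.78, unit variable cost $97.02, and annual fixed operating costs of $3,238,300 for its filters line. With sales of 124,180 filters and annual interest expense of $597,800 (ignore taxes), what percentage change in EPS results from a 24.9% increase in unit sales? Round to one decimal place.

At 124,180 units, contribution = 124,180 × $52.76 = $6,551,736.80.
Subtracting fixed costs: EBIT = $6,551,736.80 − $3,238,300 = $3,313,436.80.
After interest of $597,800.00, pre-tax earnings = $2,715,636.80.
Degree of combined leverage = contribution ÷ (EBIT − I) = $6,551,736.80 ÷ $2,715,636.80 = 2.4126.
EPS therefore changes by 2.4126 × (+24.9%) = +60.1%.

+60.1%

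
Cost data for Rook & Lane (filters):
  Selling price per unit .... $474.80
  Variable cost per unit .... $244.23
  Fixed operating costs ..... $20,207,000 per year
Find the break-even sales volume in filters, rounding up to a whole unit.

87,640 filters

Contribution margin per unit = $474.80 − $244.23 = $230.57.
Break-even volume = fixed costs ÷ CM per unit = $20,207,000 ÷ $230.57 = 87,639.33, so 87,640 filters.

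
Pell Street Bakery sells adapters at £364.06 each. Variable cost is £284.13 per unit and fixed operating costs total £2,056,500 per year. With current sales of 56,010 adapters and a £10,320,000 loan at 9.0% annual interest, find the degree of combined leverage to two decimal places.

Contribution at this volume is 56,010 × £79.93 = £4,476,879.30.
EBIT = £4,476,879.30 − £2,056,500 = £2,420,379.30. Interest = £928,800.00.
DOL = £4,476,879.30 ÷ £2,420,379.30 = 1.8497; DFL = £2,420,379.30 ÷ £1,491,579.30 = 1.6227.
Combined leverage = 1.8497 × 1.6227 = 3.0015.

3.00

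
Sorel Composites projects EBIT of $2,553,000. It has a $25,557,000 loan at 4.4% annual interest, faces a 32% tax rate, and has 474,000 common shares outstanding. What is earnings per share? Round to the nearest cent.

Interest = $1,124,508.00, so EBT = $2,553,000 − $1,124,508.00 = $1,428,492.00.
After tax at 32%: net income = $1,428,492.00 × 0.68 = $971,374.56.
EPS = $971,374.56 ÷ 474,000 = $2.05.

$2.05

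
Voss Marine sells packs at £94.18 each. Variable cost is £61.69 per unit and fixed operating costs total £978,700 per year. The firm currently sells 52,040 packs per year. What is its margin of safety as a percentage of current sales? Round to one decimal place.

42.1%

Each unit contributes £94.18 − £61.69 = £32.49. Break-even units = £978,700 ÷ £32.49 = 30,123.11; break-even revenue = 30,123.11 × £94.18 = £2,836,994.95.
Current sales = 52,040 × £94.18 = £4,901,127.20.
Margin of safety = (£4,901,127.20 − £2,836,994.95) ÷ £4,901,127.20 = 42.1%.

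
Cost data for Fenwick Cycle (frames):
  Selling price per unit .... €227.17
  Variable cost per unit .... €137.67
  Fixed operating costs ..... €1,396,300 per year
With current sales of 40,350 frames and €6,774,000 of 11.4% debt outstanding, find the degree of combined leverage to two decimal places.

2.50

Total contribution margin = 40,350 × €89.50 = €3,611,325.00.
Operating income = contribution − fixed costs = €3,611,325.00 − €1,396,300 = €2,215,025.00. Interest = €772,236.00.
DOL = €3,611,325.00 ÷ €2,215,025.00 = 1.6304; DFL = €2,215,025.00 ÷ €1,442,789.00 = 1.5352.
DCL = DOL × DFL = 1.6304 × 1.5352 = 2.5030.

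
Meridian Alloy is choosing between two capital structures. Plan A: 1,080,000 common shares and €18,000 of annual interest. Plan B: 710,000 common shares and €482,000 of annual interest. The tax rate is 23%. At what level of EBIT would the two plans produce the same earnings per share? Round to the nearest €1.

At indifference, (EBIT − 18,000)(1 − t)/1,080,000 = (EBIT − 482,000)(1 − t)/710,000.
Cancelling (1 − t) and cross-multiplying: 710,000·(EBIT − 18,000) = 1,080,000·(EBIT − 482,000).
Solving, EBIT = (482,000·1,080,000 − 18,000·710,000) / (1,080,000 − 710,000) = 507,780,000,000 / 370,000 = 1,372,378.38.

€1,372,378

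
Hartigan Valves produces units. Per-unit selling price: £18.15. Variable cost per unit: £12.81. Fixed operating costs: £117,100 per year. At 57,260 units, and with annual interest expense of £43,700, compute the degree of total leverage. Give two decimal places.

2.11

At 57,260 units, contribution = 57,260 × £5.34 = £305,768.40.
EBIT = £305,768.40 − £117,100 = £188,668.40. Interest = £43,700.00, so EBIT − I = £144,968.40.
Degree of total leverage = total CM / (EBIT − interest) = £305,768.40 / £144,968.40 = 2.1092.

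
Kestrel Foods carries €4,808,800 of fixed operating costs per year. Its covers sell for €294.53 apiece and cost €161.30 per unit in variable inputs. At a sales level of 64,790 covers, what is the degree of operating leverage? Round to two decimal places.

Total contribution margin = 64,790 × €133.23 = €8,631,971.70.
Subtracting fixed costs: EBIT = €8,631,971.70 − €4,808,800 = €3,823,171.70.
Degree of operating leverage = €8,631,971.70 / €3,823,171.70 = 2.2578.

2.26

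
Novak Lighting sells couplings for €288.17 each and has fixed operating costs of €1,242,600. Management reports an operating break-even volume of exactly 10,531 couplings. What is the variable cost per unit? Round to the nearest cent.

€170.18

Contribution per unit must be FC / Q = €1,242,600 / 10,531 = €117.9945.
Hence VC = price − CM = €288.17 − €117.9945 = €170.18.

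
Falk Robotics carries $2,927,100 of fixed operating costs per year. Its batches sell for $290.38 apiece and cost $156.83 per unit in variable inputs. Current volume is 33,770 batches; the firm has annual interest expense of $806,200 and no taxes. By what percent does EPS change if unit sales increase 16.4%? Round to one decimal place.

+95.2%

Contribution at this volume is 33,770 × $133.55 = $4,509,983.50.
Operating income = contribution − fixed costs = $4,509,983.50 − $2,927,100 = $1,582,883.50.
After interest of $806,200.00, pre-tax earnings = $776,683.50.
Degree of combined leverage = contribution ÷ (EBIT − I) = $4,509,983.50 ÷ $776,683.50 = 5.8067.
EPS therefore changes by 5.8067 × (+16.4%) = +95.2%.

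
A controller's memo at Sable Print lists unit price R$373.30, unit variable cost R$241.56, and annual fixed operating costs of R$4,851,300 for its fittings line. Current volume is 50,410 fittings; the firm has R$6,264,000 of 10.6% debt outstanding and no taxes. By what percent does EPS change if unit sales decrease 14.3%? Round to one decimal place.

-84.4%

Total contribution margin = 50,410 × R$131.74 = R$6,641,013.40.
EBIT = R$6,641,013.40 − R$4,851,300 = R$1,789,713.40.
Interest = R$663,984.00, so EBIT − I = R$1,125,729.40.
Degree of combined leverage = contribution ÷ (EBIT − I) = R$6,641,013.40 ÷ R$1,125,729.40 = 5.8993.
%ΔEPS = DCL × %ΔSales = 5.8993 × -14.3% = -84.4%.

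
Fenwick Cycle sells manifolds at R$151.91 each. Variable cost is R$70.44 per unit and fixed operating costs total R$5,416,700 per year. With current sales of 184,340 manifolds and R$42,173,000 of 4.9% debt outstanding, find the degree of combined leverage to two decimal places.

At 184,340 units, contribution = 184,340 × R$81.47 = R$15,018,179.80.
Operating income = contribution − fixed costs = R$15,018,179.80 − R$5,416,700 = R$9,601,479.80. Interest = R$2,066,477.00.
DOL = R$15,018,179.80 ÷ R$9,601,479.80 = 1.5642; DFL = R$9,601,479.80 ÷ R$7,535,002.80 = 1.2743.
DCL = DOL × DFL = 1.5642 × 1.2743 = 1.9933.

1.99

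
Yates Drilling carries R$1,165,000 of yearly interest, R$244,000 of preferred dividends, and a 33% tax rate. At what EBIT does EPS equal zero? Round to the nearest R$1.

Grossing the preferred dividend up to pre-tax terms: R$244,000 / (1 − 0.33) = R$364,179.10.
Financial break-even EBIT = interest + D_p ÷ (1 − t) = R$1,165,000 + R$364,179.10 = R$1,529,179.10.

R$1,529,179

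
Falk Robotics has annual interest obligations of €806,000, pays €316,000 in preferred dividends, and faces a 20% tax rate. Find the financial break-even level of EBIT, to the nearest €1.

€1,201,000

Preferred dividends are paid after tax, so their pre-tax equivalent is €316,000 ÷ (1 − 0.20) = €395,000.00.
EPS = 0 when EBIT covers interest plus the pre-tax preferred burden: €806,000 + €395,000.00 = €1,201,000.00.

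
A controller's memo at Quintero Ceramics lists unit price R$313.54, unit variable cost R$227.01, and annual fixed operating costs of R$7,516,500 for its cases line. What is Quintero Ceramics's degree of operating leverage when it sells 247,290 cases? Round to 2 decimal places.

Total contribution margin = 247,290 × R$86.53 = R$21,398,003.70.
EBIT = R$21,398,003.70 − R$7,516,500 = R$13,881,503.70.
So DOL = total CM / EBIT = R$21,398,003.70 / R$13,881,503.70 = 1.5415.

1.54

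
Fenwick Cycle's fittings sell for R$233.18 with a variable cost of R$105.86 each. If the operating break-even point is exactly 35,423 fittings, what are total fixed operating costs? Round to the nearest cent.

R$4,510,056.36

Unit CM = price − variable cost = R$233.18 − R$105.86 = R$127.32.
Since BE = FC / CM, FC = 35,423 × R$127.32 = R$4,510,056.36.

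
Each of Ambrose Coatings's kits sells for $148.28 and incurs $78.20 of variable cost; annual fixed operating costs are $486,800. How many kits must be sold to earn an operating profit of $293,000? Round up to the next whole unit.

11,128 kits

Each unit contributes $148.28 − $78.20 = $70.08.
Units = (FC + target) / CM = ($486,800 + $293,000) / $70.08 = 11,127.28, so 11,128 kits.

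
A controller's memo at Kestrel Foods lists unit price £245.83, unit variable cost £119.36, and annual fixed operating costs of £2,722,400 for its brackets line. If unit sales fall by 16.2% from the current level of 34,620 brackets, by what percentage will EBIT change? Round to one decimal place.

At 34,620 units, contribution = 34,620 × £126.47 = £4,378,391.40.
Subtracting fixed costs: EBIT = £4,378,391.40 − £2,722,400 = £1,655,991.40.
DOL = contribution ÷ EBIT = £4,378,391.40 ÷ £1,655,991.40 = 2.6440.
%ΔEBIT = DOL × %ΔSales = 2.6440 × -16.2% = -42.8%.

-42.8%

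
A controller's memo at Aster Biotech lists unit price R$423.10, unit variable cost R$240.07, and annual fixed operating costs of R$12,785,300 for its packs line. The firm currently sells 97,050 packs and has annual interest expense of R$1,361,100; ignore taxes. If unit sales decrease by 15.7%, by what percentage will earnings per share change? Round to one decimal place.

At 97,050 units, contribution = 97,050 × R$183.03 = R$17,763,061.50.
Subtracting fixed costs: EBIT = R$17,763,061.50 − R$12,785,300 = R$4,977,761.50.
Interest = R$1,361,100.00, so EBIT − I = R$3,616,661.50.
Degree of combined leverage = contribution ÷ (EBIT − I) = R$17,763,061.50 ÷ R$3,616,661.50 = 4.9115.
EPS therefore changes by 4.9115 × (-15.7%) = -77.1%.

-77.1%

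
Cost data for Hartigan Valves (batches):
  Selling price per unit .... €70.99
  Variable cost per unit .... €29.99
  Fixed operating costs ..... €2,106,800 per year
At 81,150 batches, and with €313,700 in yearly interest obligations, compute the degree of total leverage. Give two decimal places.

3.67

Contribution at this volume is 81,150 × €41.00 = €3,327,150.00.
Subtracting fixed costs: EBIT = €3,327,150.00 − €2,106,800 = €1,220,350.00. Interest = €313,700.00.
DOL = €3,327,150.00 ÷ €1,220,350.00 = 2.7264; DFL = €1,220,350.00 ÷ €906,650.00 = 1.3460.
DCL = DOL × DFL = 2.7264 × 1.3460 = 3.6697.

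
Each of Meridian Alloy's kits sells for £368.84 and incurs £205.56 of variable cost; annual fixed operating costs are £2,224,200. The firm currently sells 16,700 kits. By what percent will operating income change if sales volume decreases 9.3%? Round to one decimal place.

-50.5%

At 16,700 units, contribution = 16,700 × £163.28 = £2,726,776.00.
EBIT = £2,726,776.00 − £2,224,200 = £502,576.00.
So DOL = total CM / EBIT = £2,726,776.00 / £502,576.00 = 5.4256.
So EBIT moves 5.4256 × (-9.3%) = -50.5%.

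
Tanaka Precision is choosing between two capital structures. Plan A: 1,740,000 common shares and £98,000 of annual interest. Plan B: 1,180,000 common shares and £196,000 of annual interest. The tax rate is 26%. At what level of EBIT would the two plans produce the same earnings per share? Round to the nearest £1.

At indifference, (EBIT − 98,000)(1 − t)/1,740,000 = (EBIT − 196,000)(1 − t)/1,180,000.
The (1 − t) factor cancels: (EBIT − 98,000) × 1,180,000 = (EBIT − 196,000) × 1,740,000.
EBIT × (1,740,000 − 1,180,000) = 196,000 × 1,740,000 − 98,000 × 1,180,000 = 225,400,000,000, so EBIT = 225,400,000,000 ÷ 560,000 = 402,500.00.

£402,500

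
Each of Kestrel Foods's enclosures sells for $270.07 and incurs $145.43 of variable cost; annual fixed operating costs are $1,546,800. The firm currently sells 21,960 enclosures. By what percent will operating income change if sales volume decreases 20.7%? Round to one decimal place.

-47.6%

Contribution at this volume is 21,960 × $124.64 = $2,737,094.40.
EBIT = $2,737,094.40 − $1,546,800 = $1,190,294.40.
Degree of operating leverage = $2,737,094.40 / $1,190,294.40 = 2.2995.
%ΔEBIT = DOL × %ΔSales = 2.2995 × -20.7% = -47.6%.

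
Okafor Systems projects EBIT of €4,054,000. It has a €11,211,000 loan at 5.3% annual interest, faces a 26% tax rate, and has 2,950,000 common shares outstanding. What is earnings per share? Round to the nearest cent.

Pre-tax income = €4,054,000 − €594,183.00 = €3,459,817.00.
After tax at 26%: net income = €3,459,817.00 × 0.74 = €2,560,264.58.
EPS = €2,560,264.58 ÷ 2,950,000 = €0.87.

€0.87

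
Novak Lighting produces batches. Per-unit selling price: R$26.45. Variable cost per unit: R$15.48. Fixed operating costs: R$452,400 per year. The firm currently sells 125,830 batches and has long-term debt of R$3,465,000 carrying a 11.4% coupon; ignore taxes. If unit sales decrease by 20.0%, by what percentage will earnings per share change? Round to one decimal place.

-51.8%

At 125,830 units, contribution = 125,830 × R$10.97 = R$1,380,355.10.
EBIT = R$1,380,355.10 − R$452,400 = R$927,955.10.
Interest = R$395,010.00, so EBIT − I = R$532,945.10.
DCL = total CM / (EBIT − I) = R$1,380,355.10 / R$532,945.10 = 2.5901.
%ΔEPS = DCL × %ΔSales = 2.5901 × -20.0% = -51.8%.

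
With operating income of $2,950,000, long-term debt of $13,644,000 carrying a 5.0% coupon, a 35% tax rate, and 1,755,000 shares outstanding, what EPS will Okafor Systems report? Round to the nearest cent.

Interest = $682,200.00, so EBT = $2,950,000 − $682,200.00 = $2,267,800.00.
After tax at 35%: net income = $2,267,800.00 × 0.65 = $1,474,070.00.
EPS = $1,474,070.00 ÷ 1,755,000 = $0.84.

$0.84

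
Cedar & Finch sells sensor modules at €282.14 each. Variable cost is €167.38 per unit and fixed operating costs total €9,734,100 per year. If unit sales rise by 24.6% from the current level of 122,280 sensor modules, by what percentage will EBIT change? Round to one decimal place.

+80.3%

Total contribution margin = 122,280 × €114.76 = €14,032,852.80.
EBIT = €14,032,852.80 − €9,734,100 = €4,298,752.80.
DOL = contribution ÷ EBIT = €14,032,852.80 ÷ €4,298,752.80 = 3.2644.
So EBIT moves 3.2644 × (+24.6%) = +80.3%.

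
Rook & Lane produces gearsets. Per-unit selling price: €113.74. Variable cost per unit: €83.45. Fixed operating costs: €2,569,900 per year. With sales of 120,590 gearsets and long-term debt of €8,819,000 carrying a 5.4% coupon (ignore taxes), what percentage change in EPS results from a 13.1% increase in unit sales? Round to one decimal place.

At 120,590 units, contribution = 120,590 × €30.29 = €3,652,671.10.
EBIT = €3,652,671.10 − €2,569,900 = €1,082,771.10.
After interest of €476,226.00, pre-tax earnings = €606,545.10.
Degree of combined leverage = contribution ÷ (EBIT − I) = €3,652,671.10 ÷ €606,545.10 = 6.0221.
EPS therefore changes by 6.0221 × (+13.1%) = +78.9%.

+78.9%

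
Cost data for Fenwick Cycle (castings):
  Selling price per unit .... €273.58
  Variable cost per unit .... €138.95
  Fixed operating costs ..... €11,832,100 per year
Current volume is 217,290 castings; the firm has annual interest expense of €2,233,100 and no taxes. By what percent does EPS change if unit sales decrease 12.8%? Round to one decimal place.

-24.7%

Contribution at this volume is 217,290 × €134.63 = €29,253,752.70.
Operating income = contribution − fixed costs = €29,253,752.70 − €11,832,100 = €17,421,652.70.
After interest of €2,233,100.00, pre-tax earnings = €15,188,552.70.
Degree of combined leverage = contribution ÷ (EBIT − I) = €29,253,752.70 ÷ €15,188,552.70 = 1.9260.
EPS therefore changes by 1.9260 × (-12.8%) = -24.7%.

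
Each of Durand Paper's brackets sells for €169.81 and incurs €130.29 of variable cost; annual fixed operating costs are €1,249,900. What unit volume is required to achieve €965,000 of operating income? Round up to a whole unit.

Contribution margin per unit = €169.81 − €130.29 = €39.52.
Units = (FC + target) / CM = (€1,249,900 + €965,000) / €39.52 = 56,045.04, so 56,046 brackets.

56,046 brackets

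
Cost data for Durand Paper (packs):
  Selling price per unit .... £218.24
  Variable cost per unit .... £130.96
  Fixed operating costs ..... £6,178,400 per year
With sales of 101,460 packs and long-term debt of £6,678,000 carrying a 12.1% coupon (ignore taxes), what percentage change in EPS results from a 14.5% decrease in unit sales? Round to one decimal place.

Contribution at this volume is 101,460 × £87.28 = £8,855,428.80.
Operating income = contribution − fixed costs = £8,855,428.80 − £6,178,400 = £2,677,028.80.
Interest = £808,038.00, so EBIT − I = £1,868,990.80.
Degree of combined leverage = contribution ÷ (EBIT − I) = £8,855,428.80 ÷ £1,868,990.80 = 4.7381.
%ΔEPS = DCL × %ΔSales = 4.7381 × -14.5% = -68.7%.

-68.7%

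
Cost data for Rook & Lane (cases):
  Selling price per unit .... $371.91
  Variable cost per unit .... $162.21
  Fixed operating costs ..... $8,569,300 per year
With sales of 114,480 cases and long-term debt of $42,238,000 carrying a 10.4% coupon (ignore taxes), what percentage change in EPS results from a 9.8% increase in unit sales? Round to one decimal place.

+21.3%

At 114,480 units, contribution = 114,480 × $209.70 = $24,006,456.00.
Operating income = contribution − fixed costs = $24,006,456.00 − $8,569,300 = $15,437,156.00.
Interest = $4,392,752.00, so EBIT − I = $11,044,404.00.
DCL = total CM / (EBIT − I) = $24,006,456.00 / $11,044,404.00 = 2.1736.
EPS therefore changes by 2.1736 × (+9.8%) = +21.3%.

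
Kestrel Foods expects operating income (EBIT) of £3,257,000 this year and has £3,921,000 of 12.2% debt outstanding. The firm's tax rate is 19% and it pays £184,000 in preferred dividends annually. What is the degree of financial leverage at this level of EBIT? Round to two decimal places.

1.28

Annual interest charges come to £478,362.00.
Preferred dividends grossed up pre-tax: £184,000 / (1 − 0.19) = £227,160.49.
DFL = EBIT ÷ [EBIT − I − D_p/(1−t)] = £3,257,000 ÷ [£3,257,000 − £478,362.00 − £227,160.49] = £3,257,000 ÷ £2,551,477.51 = 1.2765.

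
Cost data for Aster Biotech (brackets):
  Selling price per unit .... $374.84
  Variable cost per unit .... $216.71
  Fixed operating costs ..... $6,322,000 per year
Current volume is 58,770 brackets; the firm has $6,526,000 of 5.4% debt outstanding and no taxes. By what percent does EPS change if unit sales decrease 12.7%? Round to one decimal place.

At 58,770 units, contribution = 58,770 × $158.13 = $9,293,300.10.
Subtracting fixed costs: EBIT = $9,293,300.10 − $6,322,000 = $2,971,300.10.
Interest = $352,404.00, so EBIT − I = $2,618,896.10.
DCL = total CM / (EBIT − I) = $9,293,300.10 / $2,618,896.10 = 3.5486.
%ΔEPS = DCL × %ΔSales = 3.5486 × -12.7% = -45.1%.

-45.1%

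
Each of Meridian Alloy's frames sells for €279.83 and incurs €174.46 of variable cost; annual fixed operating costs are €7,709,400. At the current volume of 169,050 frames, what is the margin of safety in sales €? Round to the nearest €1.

€26,831,489

Each unit contributes €279.83 − €174.46 = €105.37. Break-even units = €7,709,400 ÷ €105.37 = 73,165.04; break-even revenue = 73,165.04 × €279.83 = €20,473,772.44.
Actual sales revenue = 169,050 × €279.83 = €47,305,261.50.
Margin of safety = €47,305,261.50 − €20,473,772.44 = €26,831,489.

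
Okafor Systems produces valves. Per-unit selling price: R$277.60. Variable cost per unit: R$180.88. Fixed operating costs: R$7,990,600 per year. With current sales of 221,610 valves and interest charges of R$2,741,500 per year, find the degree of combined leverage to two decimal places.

Total contribution margin = 221,610 × R$96.72 = R$21,434,119.20.
Operating income = contribution − fixed costs = R$21,434,119.20 − R$7,990,600 = R$13,443,519.20. Interest = R$2,741,500.00.
DOL = R$21,434,119.20 ÷ R$13,443,519.20 = 1.5944; DFL = R$13,443,519.20 ÷ R$10,702,019.20 = 1.2562.
DCL = DOL × DFL = 1.5944 × 1.2562 = 2.0029.

2.00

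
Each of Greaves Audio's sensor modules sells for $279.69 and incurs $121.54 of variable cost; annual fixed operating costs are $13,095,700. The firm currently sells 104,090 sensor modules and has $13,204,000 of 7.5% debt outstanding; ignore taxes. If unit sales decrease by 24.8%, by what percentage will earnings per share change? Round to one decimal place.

Contribution at this volume is 104,090 × $158.15 = $16,461,833.50.
Operating income = contribution − fixed costs = $16,461,833.50 − $13,095,700 = $3,366,133.50.
Interest = $990,300.00, so EBIT − I = $2,375,833.50.
Degree of combined leverage = contribution ÷ (EBIT − I) = $16,461,833.50 ÷ $2,375,833.50 = 6.9289.
%ΔEPS = DCL × %ΔSales = 6.9289 × -24.8% = -171.8%.

-171.8%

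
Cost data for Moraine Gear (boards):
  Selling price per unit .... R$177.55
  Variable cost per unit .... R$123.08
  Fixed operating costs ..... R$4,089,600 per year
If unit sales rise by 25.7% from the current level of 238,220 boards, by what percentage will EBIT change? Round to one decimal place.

+37.5%

Total contribution margin = 238,220 × R$54.47 = R$12,975,843.40.
EBIT = R$12,975,843.40 − R$4,089,600 = R$8,886,243.40.
DOL = contribution ÷ EBIT = R$12,975,843.40 ÷ R$8,886,243.40 = 1.4602.
So EBIT moves 1.4602 × (+25.7%) = +37.5%.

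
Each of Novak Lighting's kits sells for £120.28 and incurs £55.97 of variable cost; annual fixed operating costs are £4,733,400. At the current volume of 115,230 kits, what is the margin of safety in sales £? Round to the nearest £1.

£5,006,912

Unit CM = price − variable cost = £120.28 − £55.97 = £64.31. Break-even units = £4,733,400 ÷ £64.31 = 73,602.86; break-even revenue = 73,602.86 × £120.28 = £8,852,952.14.
Actual sales revenue = 115,230 × £120.28 = £13,859,864.40.
Margin of safety = £13,859,864.40 − £8,852,952.14 = £5,006,912.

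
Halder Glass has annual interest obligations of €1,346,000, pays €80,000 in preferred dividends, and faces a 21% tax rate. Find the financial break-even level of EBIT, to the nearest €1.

€1,447,266

Grossing the preferred dividend up to pre-tax terms: €80,000 / (1 − 0.21) = €101,265.82.
EPS = 0 when EBIT covers interest plus the pre-tax preferred burden: €1,346,000 + €101,265.82 = €1,447,265.82.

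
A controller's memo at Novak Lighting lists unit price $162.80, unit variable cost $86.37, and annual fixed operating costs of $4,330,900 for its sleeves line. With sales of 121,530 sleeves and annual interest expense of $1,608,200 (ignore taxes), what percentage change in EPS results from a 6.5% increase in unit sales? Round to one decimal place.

Contribution at this volume is 121,530 × $76.43 = $9,288,537.90.
Subtracting fixed costs: EBIT = $9,288,537.90 − $4,330,900 = $4,957,637.90.
After interest of $1,608,200.00, pre-tax earnings = $3,349,437.90.
Degree of combined leverage = contribution ÷ (EBIT − I) = $9,288,537.90 ÷ $3,349,437.90 = 2.7732.
EPS therefore changes by 2.7732 × (+6.5%) = +18.0%.

+18.0%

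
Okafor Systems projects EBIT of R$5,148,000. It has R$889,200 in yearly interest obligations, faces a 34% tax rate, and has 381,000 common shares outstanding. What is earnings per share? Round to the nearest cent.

R$7.38

Interest = R$889,200.00, so EBT = R$5,148,000 − R$889,200.00 = R$4,258,800.00.
After tax at 34%: net income = R$4,258,800.00 × 0.66 = R$2,810,808.00.
EPS = R$2,810,808.00 ÷ 381,000 = R$7.38.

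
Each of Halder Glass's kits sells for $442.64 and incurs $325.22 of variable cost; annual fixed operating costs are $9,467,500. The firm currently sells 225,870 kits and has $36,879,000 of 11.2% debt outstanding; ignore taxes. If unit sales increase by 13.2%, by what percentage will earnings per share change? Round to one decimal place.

+27.1%

At 225,870 units, contribution = 225,870 × $117.42 = $26,521,655.40.
Operating income = contribution − fixed costs = $26,521,655.40 − $9,467,500 = $17,054,155.40.
Interest = $4,130,448.00, so EBIT − I = $12,923,707.40.
DCL = total CM / (EBIT − I) = $26,521,655.40 / $12,923,707.40 = 2.0522.
EPS therefore changes by 2.0522 × (+13.2%) = +27.1%.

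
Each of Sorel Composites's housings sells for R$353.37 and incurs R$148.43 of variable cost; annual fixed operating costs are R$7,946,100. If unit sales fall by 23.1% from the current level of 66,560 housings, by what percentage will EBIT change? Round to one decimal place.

Contribution at this volume is 66,560 × R$204.94 = R$13,640,806.40.
EBIT = R$13,640,806.40 − R$7,946,100 = R$5,694,706.40.
So DOL = total CM / EBIT = R$13,640,806.40 / R$5,694,706.40 = 2.3953.
So EBIT moves 2.3953 × (-23.1%) = -55.3%.

-55.3%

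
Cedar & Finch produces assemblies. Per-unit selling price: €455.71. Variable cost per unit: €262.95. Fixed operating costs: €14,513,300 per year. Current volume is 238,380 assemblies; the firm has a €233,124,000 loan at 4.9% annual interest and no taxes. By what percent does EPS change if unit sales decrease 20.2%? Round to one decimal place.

-46.4%

Total contribution margin = 238,380 × €192.76 = €45,950,128.80.
Operating income = contribution − fixed costs = €45,950,128.80 − €14,513,300 = €31,436,828.80.
Interest = €11,423,076.00, so EBIT − I = €20,013,752.80.
Degree of combined leverage = contribution ÷ (EBIT − I) = €45,950,128.80 ÷ €20,013,752.80 = 2.2959.
EPS therefore changes by 2.2959 × (-20.2%) = -46.4%.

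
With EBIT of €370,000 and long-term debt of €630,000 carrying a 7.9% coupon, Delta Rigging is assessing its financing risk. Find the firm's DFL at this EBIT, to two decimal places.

Interest = €49,770.00.
Degree of financial leverage = EBIT / (EBIT − interest) = €370,000 / €320,230.00 = 1.1554.

1.16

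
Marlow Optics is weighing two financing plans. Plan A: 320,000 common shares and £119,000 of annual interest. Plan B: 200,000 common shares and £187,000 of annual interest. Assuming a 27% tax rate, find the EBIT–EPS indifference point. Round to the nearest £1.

£300,333

At indifference, (EBIT − 119,000)(1 − t)/320,000 = (EBIT − 187,000)(1 − t)/200,000.
The (1 − t) factor cancels: (EBIT − 119,000) × 200,000 = (EBIT − 187,000) × 320,000.
EBIT × (320,000 − 200,000) = 187,000 × 320,000 − 119,000 × 200,000 = 36,040,000,000, so EBIT = 36,040,000,000 ÷ 120,000 = 300,333.33.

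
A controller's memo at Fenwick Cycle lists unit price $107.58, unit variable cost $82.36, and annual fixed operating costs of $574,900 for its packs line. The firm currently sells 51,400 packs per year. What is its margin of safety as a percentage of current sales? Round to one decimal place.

55.7%

Contribution margin per unit = $107.58 − $82.36 = $25.22. Break-even units = $574,900 ÷ $25.22 = 22,795.40; break-even revenue = 22,795.40 × $107.58 = $2,452,329.18.
Actual sales revenue = 51,400 × $107.58 = $5,529,612.00.
Margin of safety = ($5,529,612.00 − $2,452,329.18) ÷ $5,529,612.00 = 55.7%.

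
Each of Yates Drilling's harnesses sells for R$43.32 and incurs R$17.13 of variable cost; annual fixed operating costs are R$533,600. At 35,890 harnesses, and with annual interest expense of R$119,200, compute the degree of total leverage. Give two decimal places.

3.27

Total contribution margin = 35,890 × R$26.19 = R$939,959.10.
EBIT = R$939,959.10 − R$533,600 = R$406,359.10. Interest = R$119,200.00, so EBIT − I = R$287,159.10.
Degree of total leverage = total CM / (EBIT − interest) = R$939,959.10 / R$287,159.10 = 3.2733.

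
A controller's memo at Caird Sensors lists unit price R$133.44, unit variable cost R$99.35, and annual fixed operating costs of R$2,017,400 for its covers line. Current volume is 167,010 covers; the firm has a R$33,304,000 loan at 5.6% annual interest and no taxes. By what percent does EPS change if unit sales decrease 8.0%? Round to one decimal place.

At 167,010 units, contribution = 167,010 × R$34.09 = R$5,693,370.90.
EBIT = R$5,693,370.90 − R$2,017,400 = R$3,675,970.90.
After interest of R$1,865,024.00, pre-tax earnings = R$1,810,946.90.
DCL = total CM / (EBIT − I) = R$5,693,370.90 / R$1,810,946.90 = 3.1439.
%ΔEPS = DCL × %ΔSales = 3.1439 × -8.0% = -25.2%.

-25.2%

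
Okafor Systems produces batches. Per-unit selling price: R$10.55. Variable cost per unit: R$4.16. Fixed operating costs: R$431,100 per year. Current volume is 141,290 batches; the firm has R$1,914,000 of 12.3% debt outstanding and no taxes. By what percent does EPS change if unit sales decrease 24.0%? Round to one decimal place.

-91.7%

At 141,290 units, contribution = 141,290 × R$6.39 = R$902,843.10.
EBIT = R$902,843.10 − R$431,100 = R$471,743.10.
Interest = R$235,422.00, so EBIT − I = R$236,321.10.
DCL = total CM / (EBIT − I) = R$902,843.10 / R$236,321.10 = 3.8204.
EPS therefore changes by 3.8204 × (-24.0%) = -91.7%.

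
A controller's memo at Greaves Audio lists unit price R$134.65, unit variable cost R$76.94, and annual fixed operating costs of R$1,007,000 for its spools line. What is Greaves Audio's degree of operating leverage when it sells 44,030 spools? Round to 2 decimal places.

1.66

Contribution at this volume is 44,030 × R$57.71 = R$2,540,971.30.
EBIT = R$2,540,971.30 − R$1,007,000 = R$1,533,971.30.
DOL = contribution ÷ EBIT = R$2,540,971.30 ÷ R$1,533,971.30 = 1.6565.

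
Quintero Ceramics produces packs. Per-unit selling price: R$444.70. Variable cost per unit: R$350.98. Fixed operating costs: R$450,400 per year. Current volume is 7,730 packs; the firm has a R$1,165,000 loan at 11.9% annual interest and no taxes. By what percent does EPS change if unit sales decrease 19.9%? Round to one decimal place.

Total contribution margin = 7,730 × R$93.72 = R$724,455.60.
Subtracting fixed costs: EBIT = R$724,455.60 − R$450,400 = R$274,055.60.
After interest of R$138,635.00, pre-tax earnings = R$135,420.60.
Degree of combined leverage = contribution ÷ (EBIT − I) = R$724,455.60 ÷ R$135,420.60 = 5.3497.
%ΔEPS = DCL × %ΔSales = 5.3497 × -19.9% = -106.5%.

-106.5%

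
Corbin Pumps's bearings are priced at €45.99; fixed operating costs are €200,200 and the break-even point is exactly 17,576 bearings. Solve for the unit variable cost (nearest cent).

€34.60

Contribution per unit must be FC / Q = €200,200 / 17,576 = €11.3905.
Variable cost per unit = €45.99 − €11.3905 = €34.60.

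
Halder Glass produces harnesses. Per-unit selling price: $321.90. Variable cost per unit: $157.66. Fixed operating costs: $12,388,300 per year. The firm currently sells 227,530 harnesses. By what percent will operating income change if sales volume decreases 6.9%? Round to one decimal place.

Contribution at this volume is 227,530 × $164.24 = $37,369,527.20.
Operating income = contribution − fixed costs = $37,369,527.20 − $12,388,300 = $24,981,227.20.
Degree of operating leverage = $37,369,527.20 / $24,981,227.20 = 1.4959.
Operating income changes by 1.4959 × -6.9% = -10.3%.

-10.3%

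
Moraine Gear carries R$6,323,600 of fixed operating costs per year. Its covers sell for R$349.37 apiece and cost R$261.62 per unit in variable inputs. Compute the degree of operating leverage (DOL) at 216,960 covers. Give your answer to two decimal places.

Contribution at this volume is 216,960 × R$87.75 = R$19,038,240.00.
EBIT = R$19,038,240.00 − R$6,323,600 = R$12,714,640.00.
DOL = contribution ÷ EBIT = R$19,038,240.00 ÷ R$12,714,640.00 = 1.4973.

1.50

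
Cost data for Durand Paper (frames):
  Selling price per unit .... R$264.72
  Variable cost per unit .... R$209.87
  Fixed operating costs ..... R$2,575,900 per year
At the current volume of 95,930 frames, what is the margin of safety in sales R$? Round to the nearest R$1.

R$12,962,643

Each unit contributes R$264.72 − R$209.87 = R$54.85. Break-even units = R$2,575,900 ÷ R$54.85 = 46,962.63; break-even revenue = 46,962.63 × R$264.72 = R$12,431,946.18.
Actual sales revenue = 95,930 × R$264.72 = R$25,394,589.60.
Margin of safety = R$25,394,589.60 − R$12,431,946.18 = R$12,962,643.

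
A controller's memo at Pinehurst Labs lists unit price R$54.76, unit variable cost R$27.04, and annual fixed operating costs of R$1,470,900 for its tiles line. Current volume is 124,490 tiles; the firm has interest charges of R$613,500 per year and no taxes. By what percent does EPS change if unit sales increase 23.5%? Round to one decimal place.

+59.3%

At 124,490 units, contribution = 124,490 × R$27.72 = R$3,450,862.80.
Subtracting fixed costs: EBIT = R$3,450,862.80 − R$1,470,900 = R$1,979,962.80.
After interest of R$613,500.00, pre-tax earnings = R$1,366,462.80.
Degree of combined leverage = contribution ÷ (EBIT − I) = R$3,450,862.80 ÷ R$1,366,462.80 = 2.5254.
EPS therefore changes by 2.5254 × (+23.5%) = +59.3%.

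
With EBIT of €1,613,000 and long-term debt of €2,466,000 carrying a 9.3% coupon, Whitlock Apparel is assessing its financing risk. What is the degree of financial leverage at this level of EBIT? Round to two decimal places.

1.17

Interest = €229,338.00.
DFL = EBIT ÷ (EBIT − I) = €1,613,000 ÷ (€1,613,000 − €229,338.00) = €1,613,000 ÷ €1,383,662.00 = 1.1657.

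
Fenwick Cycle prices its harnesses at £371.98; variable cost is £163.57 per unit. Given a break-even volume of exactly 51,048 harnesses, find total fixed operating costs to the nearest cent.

£10,638,913.68

Unit CM = price − variable cost = £371.98 − £163.57 = £208.41.
Since BE = FC / CM, FC = 51,048 × £208.41 = £10,638,913.68.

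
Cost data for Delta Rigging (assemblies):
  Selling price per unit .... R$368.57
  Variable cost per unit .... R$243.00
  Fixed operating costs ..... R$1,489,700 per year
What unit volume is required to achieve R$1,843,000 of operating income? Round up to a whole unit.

Contribution margin per unit = R$368.57 − R$243.00 = R$125.57.
Need Q such that Q × R$125.57 − R$1,489,700 = R$1,843,000, i.e. Q = R$3,332,700 / R$125.57 = 26,540.57 → 26,541.

26,541 assemblies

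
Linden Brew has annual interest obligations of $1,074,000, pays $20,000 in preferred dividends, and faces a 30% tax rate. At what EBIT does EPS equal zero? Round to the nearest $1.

Grossing the preferred dividend up to pre-tax terms: $20,000 / (1 − 0.30) = $28,571.43.
Financial break-even EBIT = interest + D_p ÷ (1 − t) = $1,074,000 + $28,571.43 = $1,102,571.43.

$1,102,571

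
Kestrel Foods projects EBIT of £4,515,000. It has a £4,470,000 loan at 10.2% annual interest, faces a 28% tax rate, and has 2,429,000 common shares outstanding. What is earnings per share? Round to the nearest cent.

Interest = £455,940.00, so EBT = £4,515,000 − £455,940.00 = £4,059,060.00.
Net income = £4,059,060.00 × (1 − 0.28) = £2,922,523.20.
Per share: £2,922,523.20 / 2,429,000 shares = £1.20.

£1.20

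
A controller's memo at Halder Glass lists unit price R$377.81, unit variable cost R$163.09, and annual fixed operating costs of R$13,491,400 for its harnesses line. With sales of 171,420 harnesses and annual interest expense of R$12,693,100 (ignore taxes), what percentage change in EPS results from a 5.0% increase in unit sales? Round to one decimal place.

+17.3%

Total contribution margin = 171,420 × R$214.72 = R$36,807,302.40.
Subtracting fixed costs: EBIT = R$36,807,302.40 − R$13,491,400 = R$23,315,902.40.
After interest of R$12,693,100.00, pre-tax earnings = R$10,622,802.40.
DCL = total CM / (EBIT − I) = R$36,807,302.40 / R$10,622,802.40 = 3.4649.
EPS therefore changes by 3.4649 × (+5.0%) = +17.3%.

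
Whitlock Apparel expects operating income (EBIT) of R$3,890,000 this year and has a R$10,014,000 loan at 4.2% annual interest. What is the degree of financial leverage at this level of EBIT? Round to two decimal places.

Interest = R$420,588.00.
DFL = EBIT ÷ (EBIT − I) = R$3,890,000 ÷ (R$3,890,000 − R$420,588.00) = R$3,890,000 ÷ R$3,469,412.00 = 1.1212.

1.12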